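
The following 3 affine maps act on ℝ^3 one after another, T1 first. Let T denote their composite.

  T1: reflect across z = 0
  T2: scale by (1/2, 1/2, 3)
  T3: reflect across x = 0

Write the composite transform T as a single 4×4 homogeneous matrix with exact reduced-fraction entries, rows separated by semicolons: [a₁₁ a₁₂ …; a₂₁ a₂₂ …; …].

T = [-1/2 0 0 0; 0 1/2 0 0; 0 0 -3 0; 0 0 0 1]

T1 = [1 0 0 0; 0 1 0 0; 0 0 -1 0; 0 0 0 1]
T2·T1 = [1/2 0 0 0; 0 1/2 0 0; 0 0 -3 0; 0 0 0 1]
T3·…·T1 = [-1/2 0 0 0; 0 1/2 0 0; 0 0 -3 0; 0 0 0 1]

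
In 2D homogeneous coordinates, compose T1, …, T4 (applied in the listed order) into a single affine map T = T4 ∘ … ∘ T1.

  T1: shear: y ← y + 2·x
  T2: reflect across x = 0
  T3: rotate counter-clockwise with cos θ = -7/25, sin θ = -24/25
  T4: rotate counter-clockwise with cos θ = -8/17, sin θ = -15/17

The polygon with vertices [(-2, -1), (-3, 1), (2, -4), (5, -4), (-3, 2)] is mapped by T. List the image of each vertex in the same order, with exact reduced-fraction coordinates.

T1 shear: y ← y + 2·x: (-2, -1) → (-2, -5); (-3, 1) → (-3, -5); (2, -4) → (2, 0); (5, -4) → (5, 6); (-3, 2) → (-3, -4)
T2 reflect across x = 0: (-2, -5) → (2, -5); (-3, -5) → (3, -5); (2, 0) → (-2, 0); (5, 6) → (-5, 6); (-3, -4) → (3, -4)
T3 rotate counter-clockwise with cos θ = -7/25, sin θ = -24/25: (2, -5) → (-134/25, -13/25); (3, -5) → (-141/25, -37/25); (-2, 0) → (14/25, 48/25); (-5, 6) → (179/25, 78/25); (3, -4) → (-117/25, -44/25)
T4 rotate counter-clockwise with cos θ = -8/17, sin θ = -15/17: (-134/25, -13/25) → (877/425, 2114/425); (-141/25, -37/25) → (573/425, 2411/425); (14/25, 48/25) → (608/425, -594/425); (179/25, 78/25) → (-262/425, -3309/425); (-117/25, -44/25) → (276/425, 2107/425)

image vertices: (877/425, 2114/425), (573/425, 2411/425), (608/425, -594/425), (-262/425, -3309/425), (276/425, 2107/425)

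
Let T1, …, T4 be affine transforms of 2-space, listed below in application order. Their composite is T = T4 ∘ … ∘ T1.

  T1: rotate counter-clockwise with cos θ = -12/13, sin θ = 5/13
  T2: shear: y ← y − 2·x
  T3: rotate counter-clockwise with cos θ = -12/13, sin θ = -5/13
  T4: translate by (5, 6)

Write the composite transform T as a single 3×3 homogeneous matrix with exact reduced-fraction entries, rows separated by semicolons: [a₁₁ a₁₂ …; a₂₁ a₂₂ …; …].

T = [289/169 50/169 5; -288/169 49/169 6; 0 0 1]

T1 = [-12/13 -5/13 0; 5/13 -12/13 0; 0 0 1]
T2·T1 = [-12/13 -5/13 0; 29/13 -2/13 0; 0 0 1]
T3·…·T1 = [289/169 50/169 0; -288/169 49/169 0; 0 0 1]
T4·…·T1 = [289/169 50/169 5; -288/169 49/169 6; 0 0 1]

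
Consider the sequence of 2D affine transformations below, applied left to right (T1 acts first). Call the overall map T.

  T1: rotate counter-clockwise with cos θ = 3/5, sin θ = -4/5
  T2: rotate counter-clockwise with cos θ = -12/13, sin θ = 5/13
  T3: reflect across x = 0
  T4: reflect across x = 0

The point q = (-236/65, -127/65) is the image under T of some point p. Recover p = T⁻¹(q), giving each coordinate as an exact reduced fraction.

T1 = [3/5 4/5 0; -4/5 3/5 0; 0 0 1]
T2·T1 = [-16/65 -63/65 0; 63/65 -16/65 0; 0 0 1]
T3·…·T1 = [16/65 63/65 0; 63/65 -16/65 0; 0 0 1]
T4·…·T1 = [-16/65 -63/65 0; 63/65 -16/65 0; 0 0 1]
det M = 1; M⁻¹ = [-16/65 63/65 0; -63/65 -16/65 0; 0 0 1]
M⁻¹ · (-236/65, -127/65)ᵀ = (-1, 4)ᵀ

p = (-1, 4)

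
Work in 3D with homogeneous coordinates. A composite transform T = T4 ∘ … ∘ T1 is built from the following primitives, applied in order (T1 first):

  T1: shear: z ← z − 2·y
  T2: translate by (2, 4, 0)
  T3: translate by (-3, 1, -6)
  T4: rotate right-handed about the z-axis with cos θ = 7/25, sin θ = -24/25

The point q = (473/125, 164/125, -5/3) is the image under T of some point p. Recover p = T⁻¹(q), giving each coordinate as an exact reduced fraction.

p = (4/5, -1, 7/3)

T1 = [1 0 0 0; 0 1 0 0; 0 -2 1 0; 0 0 0 1]
T2·T1 = [1 0 0 2; 0 1 0 4; 0 -2 1 0; 0 0 0 1]
T3·…·T1 = [1 0 0 -1; 0 1 0 5; 0 -2 1 -6; 0 0 0 1]
T4·…·T1 = [7/25 24/25 0 113/25; -24/25 7/25 0 59/25; 0 -2 1 -6; 0 0 0 1]
det M = 1; M⁻¹ = [7/25 -24/25 0 1; 24/25 7/25 0 -5; 48/25 14/25 1 -4; 0 0 0 1]
M⁻¹ · (473/125, 164/125, -5/3)ᵀ = (4/5, -1, 7/3)ᵀ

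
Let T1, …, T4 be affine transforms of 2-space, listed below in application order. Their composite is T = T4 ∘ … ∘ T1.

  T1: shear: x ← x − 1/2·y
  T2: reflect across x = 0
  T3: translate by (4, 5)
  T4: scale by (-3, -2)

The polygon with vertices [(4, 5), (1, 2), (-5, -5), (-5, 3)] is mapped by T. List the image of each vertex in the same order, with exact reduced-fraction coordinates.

image vertices: (-15/2, -20), (-12, -14), (-39/2, 0), (-63/2, -16)

T1 shear: x ← x − 1/2·y: (4, 5) → (3/2, 5); (1, 2) → (0, 2); (-5, -5) → (-5/2, -5); (-5, 3) → (-13/2, 3)
T2 reflect across x = 0: (3/2, 5) → (-3/2, 5); (0, 2) → (0, 2); (-5/2, -5) → (5/2, -5); (-13/2, 3) → (13/2, 3)
T3 translate by (4, 5): (-3/2, 5) → (5/2, 10); (0, 2) → (4, 7); (5/2, -5) → (13/2, 0); (13/2, 3) → (21/2, 8)
T4 scale by (-3, -2): (5/2, 10) → (-15/2, -20); (4, 7) → (-12, -14); (13/2, 0) → (-39/2, 0); (21/2, 8) → (-63/2, -16)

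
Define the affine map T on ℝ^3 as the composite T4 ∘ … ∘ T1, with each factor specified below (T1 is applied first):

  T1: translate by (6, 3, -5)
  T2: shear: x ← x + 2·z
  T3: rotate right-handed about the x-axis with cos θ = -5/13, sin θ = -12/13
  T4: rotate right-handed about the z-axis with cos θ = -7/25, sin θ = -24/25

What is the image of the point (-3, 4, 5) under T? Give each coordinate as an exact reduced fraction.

T1 translate by (6, 3, -5): (-3, 4, 5) → (3, 7, 0)
T2 shear: x ← x + 2·z: (3, 7, 0) → (3, 7, 0)
T3 rotate right-handed about the x-axis with cos θ = -5/13, sin θ = -12/13: (3, 7, 0) → (3, -35/13, -84/13)
T4 rotate right-handed about the z-axis with cos θ = -7/25, sin θ = -24/25: (3, -35/13, -84/13) → (-1113/325, -691/325, -84/13)

T(p) = (-1113/325, -691/325, -84/13)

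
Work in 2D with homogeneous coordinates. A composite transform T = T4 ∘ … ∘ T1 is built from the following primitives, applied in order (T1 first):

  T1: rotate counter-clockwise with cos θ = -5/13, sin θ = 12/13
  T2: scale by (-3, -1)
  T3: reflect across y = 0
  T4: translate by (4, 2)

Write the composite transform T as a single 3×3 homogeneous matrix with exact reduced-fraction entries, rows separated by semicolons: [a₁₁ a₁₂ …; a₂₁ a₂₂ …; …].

T = [15/13 36/13 4; 12/13 -5/13 2; 0 0 1]

T1 = [-5/13 -12/13 0; 12/13 -5/13 0; 0 0 1]
T2·T1 = [15/13 36/13 0; -12/13 5/13 0; 0 0 1]
T3·…·T1 = [15/13 36/13 0; 12/13 -5/13 0; 0 0 1]
T4·…·T1 = [15/13 36/13 4; 12/13 -5/13 2; 0 0 1]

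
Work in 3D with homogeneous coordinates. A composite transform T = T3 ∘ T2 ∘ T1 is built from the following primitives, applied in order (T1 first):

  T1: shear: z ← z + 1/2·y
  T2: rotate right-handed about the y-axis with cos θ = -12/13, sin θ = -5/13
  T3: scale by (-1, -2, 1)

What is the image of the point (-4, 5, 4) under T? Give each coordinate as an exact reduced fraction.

T1 shear: z ← z + 1/2·y: (-4, 5, 4) → (-4, 5, 13/2)
T2 rotate right-handed about the y-axis with cos θ = -12/13, sin θ = -5/13: (-4, 5, 13/2) → (31/26, 5, -98/13)
T3 scale by (-1, -2, 1): (31/26, 5, -98/13) → (-31/26, -10, -98/13)

T(p) = (-31/26, -10, -98/13)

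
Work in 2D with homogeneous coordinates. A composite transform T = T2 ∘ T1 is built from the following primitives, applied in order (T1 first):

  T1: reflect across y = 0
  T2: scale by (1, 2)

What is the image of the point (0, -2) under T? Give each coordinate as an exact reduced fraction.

T1 reflect across y = 0: (0, -2) → (0, 2)
T2 scale by (1, 2): (0, 2) → (0, 4)

T(p) = (0, 4)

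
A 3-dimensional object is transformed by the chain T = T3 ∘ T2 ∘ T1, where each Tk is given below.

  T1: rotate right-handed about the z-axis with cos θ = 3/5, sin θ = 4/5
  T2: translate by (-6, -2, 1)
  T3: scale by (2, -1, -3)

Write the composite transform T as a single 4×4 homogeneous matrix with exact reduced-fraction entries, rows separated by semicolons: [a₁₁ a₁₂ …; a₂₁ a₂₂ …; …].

T1 = [3/5 -4/5 0 0; 4/5 3/5 0 0; 0 0 1 0; 0 0 0 1]
T2·T1 = [3/5 -4/5 0 -6; 4/5 3/5 0 -2; 0 0 1 1; 0 0 0 1]
T3·…·T1 = [6/5 -8/5 0 -12; -4/5 -3/5 0 2; 0 0 -3 -3; 0 0 0 1]

T = [6/5 -8/5 0 -12; -4/5 -3/5 0 2; 0 0 -3 -3; 0 0 0 1]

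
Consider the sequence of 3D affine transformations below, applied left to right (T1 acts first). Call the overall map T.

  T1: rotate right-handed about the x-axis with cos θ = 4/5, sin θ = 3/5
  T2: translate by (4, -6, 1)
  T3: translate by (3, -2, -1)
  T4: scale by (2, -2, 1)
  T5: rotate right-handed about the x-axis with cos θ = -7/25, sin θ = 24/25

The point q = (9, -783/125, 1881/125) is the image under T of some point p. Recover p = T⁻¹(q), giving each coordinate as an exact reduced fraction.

p = (-5/2, 1, 3/2)

T1 = [1 0 0 0; 0 4/5 -3/5 0; 0 3/5 4/5 0; 0 0 0 1]
T2·T1 = [1 0 0 4; 0 4/5 -3/5 -6; 0 3/5 4/5 1; 0 0 0 1]
T3·…·T1 = [1 0 0 7; 0 4/5 -3/5 -8; 0 3/5 4/5 0; 0 0 0 1]
T4·…·T1 = [2 0 0 14; 0 -8/5 6/5 16; 0 3/5 4/5 0; 0 0 0 1]
T5·…·T1 = [2 0 0 14; 0 -16/125 -138/125 -112/25; 0 -213/125 116/125 384/25; 0 0 0 1]
det M = -4; M⁻¹ = [1/2 0 0 -7; 0 -58/125 -69/125 32/5; 0 -213/250 8/125 -24/5; 0 0 0 1]
M⁻¹ · (9, -783/125, 1881/125)ᵀ = (-5/2, 1, 3/2)ᵀ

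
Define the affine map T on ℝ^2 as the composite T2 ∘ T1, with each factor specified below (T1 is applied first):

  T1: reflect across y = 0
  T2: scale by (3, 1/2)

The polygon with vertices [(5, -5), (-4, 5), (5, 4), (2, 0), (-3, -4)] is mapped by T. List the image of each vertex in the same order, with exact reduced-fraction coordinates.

T1 reflect across y = 0: (5, -5) → (5, 5); (-4, 5) → (-4, -5); (5, 4) → (5, -4); (2, 0) → (2, 0); (-3, -4) → (-3, 4)
T2 scale by (3, 1/2): (5, 5) → (15, 5/2); (-4, -5) → (-12, -5/2); (5, -4) → (15, -2); (2, 0) → (6, 0); (-3, 4) → (-9, 2)

image vertices: (15, 5/2), (-12, -5/2), (15, -2), (6, 0), (-9, 2)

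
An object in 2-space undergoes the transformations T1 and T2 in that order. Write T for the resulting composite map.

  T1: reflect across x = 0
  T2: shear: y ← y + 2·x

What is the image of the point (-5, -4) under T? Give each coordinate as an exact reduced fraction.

T1 reflect across x = 0: (-5, -4) → (5, -4)
T2 shear: y ← y + 2·x: (5, -4) → (5, 6)

T(p) = (5, 6)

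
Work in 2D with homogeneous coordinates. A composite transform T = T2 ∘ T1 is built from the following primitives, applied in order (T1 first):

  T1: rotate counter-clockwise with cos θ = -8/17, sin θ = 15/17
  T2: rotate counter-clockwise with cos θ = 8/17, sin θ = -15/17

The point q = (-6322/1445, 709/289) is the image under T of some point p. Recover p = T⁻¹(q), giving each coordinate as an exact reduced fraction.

T1 = [-8/17 -15/17 0; 15/17 -8/17 0; 0 0 1]
T2·T1 = [161/289 -240/289 0; 240/289 161/289 0; 0 0 1]
det M = 1; M⁻¹ = [161/289 240/289 0; -240/289 161/289 0; 0 0 1]
M⁻¹ · (-6322/1445, 709/289)ᵀ = (-2/5, 5)ᵀ

p = (-2/5, 5)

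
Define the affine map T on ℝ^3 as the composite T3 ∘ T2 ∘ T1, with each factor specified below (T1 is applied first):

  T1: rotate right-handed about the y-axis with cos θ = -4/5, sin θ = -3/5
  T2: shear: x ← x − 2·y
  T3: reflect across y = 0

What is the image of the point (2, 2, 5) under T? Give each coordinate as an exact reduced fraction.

T(p) = (-43/5, -2, -14/5)

T1 rotate right-handed about the y-axis with cos θ = -4/5, sin θ = -3/5: (2, 2, 5) → (-23/5, 2, -14/5)
T2 shear: x ← x − 2·y: (-23/5, 2, -14/5) → (-43/5, 2, -14/5)
T3 reflect across y = 0: (-43/5, 2, -14/5) → (-43/5, -2, -14/5)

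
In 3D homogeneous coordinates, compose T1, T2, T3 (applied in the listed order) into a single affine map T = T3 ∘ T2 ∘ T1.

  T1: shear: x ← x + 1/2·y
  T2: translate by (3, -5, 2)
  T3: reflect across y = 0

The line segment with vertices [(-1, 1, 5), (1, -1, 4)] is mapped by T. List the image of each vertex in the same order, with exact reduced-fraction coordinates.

T1 shear: x ← x + 1/2·y: (-1, 1, 5) → (-1/2, 1, 5); (1, -1, 4) → (1/2, -1, 4)
T2 translate by (3, -5, 2): (-1/2, 1, 5) → (5/2, -4, 7); (1/2, -1, 4) → (7/2, -6, 6)
T3 reflect across y = 0: (5/2, -4, 7) → (5/2, 4, 7); (7/2, -6, 6) → (7/2, 6, 6)

image vertices: (5/2, 4, 7), (7/2, 6, 6)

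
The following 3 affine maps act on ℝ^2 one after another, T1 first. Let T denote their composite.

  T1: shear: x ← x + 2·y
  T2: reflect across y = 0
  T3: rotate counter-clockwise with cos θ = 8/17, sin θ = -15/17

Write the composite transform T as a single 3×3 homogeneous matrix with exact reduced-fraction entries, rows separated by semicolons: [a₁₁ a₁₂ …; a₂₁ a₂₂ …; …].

T1 = [1 2 0; 0 1 0; 0 0 1]
T2·T1 = [1 2 0; 0 -1 0; 0 0 1]
T3·…·T1 = [8/17 1/17 0; -15/17 -38/17 0; 0 0 1]

T = [8/17 1/17 0; -15/17 -38/17 0; 0 0 1]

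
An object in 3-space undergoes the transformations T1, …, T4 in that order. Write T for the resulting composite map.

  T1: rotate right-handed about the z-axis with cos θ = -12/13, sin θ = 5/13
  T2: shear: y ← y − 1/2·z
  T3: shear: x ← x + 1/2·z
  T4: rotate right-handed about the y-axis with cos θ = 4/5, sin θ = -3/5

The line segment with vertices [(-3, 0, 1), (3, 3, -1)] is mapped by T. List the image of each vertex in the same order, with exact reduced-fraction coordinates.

image vertices: (131/65, -43/26, 359/130), (-191/65, -29/26, -449/130)

T1 rotate right-handed about the z-axis with cos θ = -12/13, sin θ = 5/13: (-3, 0, 1) → (36/13, -15/13, 1); (3, 3, -1) → (-51/13, -21/13, -1)
T2 shear: y ← y − 1/2·z: (36/13, -15/13, 1) → (36/13, -43/26, 1); (-51/13, -21/13, -1) → (-51/13, -29/26, -1)
T3 shear: x ← x + 1/2·z: (36/13, -43/26, 1) → (85/26, -43/26, 1); (-51/13, -29/26, -1) → (-115/26, -29/26, -1)
T4 rotate right-handed about the y-axis with cos θ = 4/5, sin θ = -3/5: (85/26, -43/26, 1) → (131/65, -43/26, 359/130); (-115/26, -29/26, -1) → (-191/65, -29/26, -449/130)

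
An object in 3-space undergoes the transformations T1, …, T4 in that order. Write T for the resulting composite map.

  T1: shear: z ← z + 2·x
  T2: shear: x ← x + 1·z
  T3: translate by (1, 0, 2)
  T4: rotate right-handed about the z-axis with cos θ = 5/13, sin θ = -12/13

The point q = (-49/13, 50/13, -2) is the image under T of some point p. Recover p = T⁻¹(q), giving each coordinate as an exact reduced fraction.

p = (-2, -2, 0)

T1 = [1 0 0 0; 0 1 0 0; 2 0 1 0; 0 0 0 1]
T2·T1 = [3 0 1 0; 0 1 0 0; 2 0 1 0; 0 0 0 1]
T3·…·T1 = [3 0 1 1; 0 1 0 0; 2 0 1 2; 0 0 0 1]
T4·…·T1 = [15/13 12/13 5/13 5/13; -36/13 5/13 -12/13 -12/13; 2 0 1 2; 0 0 0 1]
det M = 1; M⁻¹ = [5/13 -12/13 -1 1; 12/13 5/13 0 0; -10/13 24/13 3 -4; 0 0 0 1]
M⁻¹ · (-49/13, 50/13, -2)ᵀ = (-2, -2, 0)ᵀ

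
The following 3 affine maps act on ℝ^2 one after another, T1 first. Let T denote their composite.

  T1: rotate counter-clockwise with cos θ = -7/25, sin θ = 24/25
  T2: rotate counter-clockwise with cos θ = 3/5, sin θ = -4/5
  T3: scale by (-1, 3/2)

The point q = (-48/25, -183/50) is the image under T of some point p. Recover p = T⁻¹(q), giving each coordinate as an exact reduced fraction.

T1 = [-7/25 -24/25 0; 24/25 -7/25 0; 0 0 1]
T2·T1 = [3/5 -4/5 0; 4/5 3/5 0; 0 0 1]
T3·…·T1 = [-3/5 4/5 0; 6/5 9/10 0; 0 0 1]
det M = -3/2; M⁻¹ = [-3/5 8/15 0; 4/5 2/5 0; 0 0 1]
M⁻¹ · (-48/25, -183/50)ᵀ = (-4/5, -3)ᵀ

p = (-4/5, -3)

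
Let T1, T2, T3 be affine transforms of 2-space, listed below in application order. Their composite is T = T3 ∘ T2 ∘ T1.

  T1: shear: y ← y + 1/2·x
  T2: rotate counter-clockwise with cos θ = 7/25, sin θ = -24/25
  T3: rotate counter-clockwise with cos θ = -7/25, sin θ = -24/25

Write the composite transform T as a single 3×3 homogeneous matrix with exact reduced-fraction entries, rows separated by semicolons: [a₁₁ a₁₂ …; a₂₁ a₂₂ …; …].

T1 = [1 0 0; 1/2 1 0; 0 0 1]
T2·T1 = [19/25 24/25 0; -41/50 7/25 0; 0 0 1]
T3·…·T1 = [-1 0 0; -1/2 -1 0; 0 0 1]

T = [-1 0 0; -1/2 -1 0; 0 0 1]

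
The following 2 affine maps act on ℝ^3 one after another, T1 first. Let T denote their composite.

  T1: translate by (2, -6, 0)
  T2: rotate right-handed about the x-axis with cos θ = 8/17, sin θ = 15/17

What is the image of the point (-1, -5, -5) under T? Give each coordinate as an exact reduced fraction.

T1 translate by (2, -6, 0): (-1, -5, -5) → (1, -11, -5)
T2 rotate right-handed about the x-axis with cos θ = 8/17, sin θ = 15/17: (1, -11, -5) → (1, -13/17, -205/17)

T(p) = (1, -13/17, -205/17)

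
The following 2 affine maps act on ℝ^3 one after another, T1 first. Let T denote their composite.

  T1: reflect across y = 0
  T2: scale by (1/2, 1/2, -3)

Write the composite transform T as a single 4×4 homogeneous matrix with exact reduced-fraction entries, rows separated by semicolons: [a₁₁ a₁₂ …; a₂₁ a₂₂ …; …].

T1 = [1 0 0 0; 0 -1 0 0; 0 0 1 0; 0 0 0 1]
T2·T1 = [1/2 0 0 0; 0 -1/2 0 0; 0 0 -3 0; 0 0 0 1]

T = [1/2 0 0 0; 0 -1/2 0 0; 0 0 -3 0; 0 0 0 1]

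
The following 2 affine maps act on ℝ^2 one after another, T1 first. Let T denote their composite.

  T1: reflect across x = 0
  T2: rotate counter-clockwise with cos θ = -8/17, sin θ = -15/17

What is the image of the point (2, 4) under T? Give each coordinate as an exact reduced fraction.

T1 reflect across x = 0: (2, 4) → (-2, 4)
T2 rotate counter-clockwise with cos θ = -8/17, sin θ = -15/17: (-2, 4) → (76/17, -2/17)

T(p) = (76/17, -2/17)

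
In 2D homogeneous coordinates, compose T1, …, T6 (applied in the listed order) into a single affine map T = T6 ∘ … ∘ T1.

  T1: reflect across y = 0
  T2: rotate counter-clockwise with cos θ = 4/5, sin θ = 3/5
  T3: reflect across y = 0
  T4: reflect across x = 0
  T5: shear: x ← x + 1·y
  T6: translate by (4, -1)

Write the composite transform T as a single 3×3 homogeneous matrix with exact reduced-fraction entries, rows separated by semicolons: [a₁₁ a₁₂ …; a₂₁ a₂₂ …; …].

T = [-7/5 1/5 4; -3/5 4/5 -1; 0 0 1]

T1 = [1 0 0; 0 -1 0; 0 0 1]
T2·T1 = [4/5 3/5 0; 3/5 -4/5 0; 0 0 1]
T3·…·T1 = [4/5 3/5 0; -3/5 4/5 0; 0 0 1]
T4·…·T1 = [-4/5 -3/5 0; -3/5 4/5 0; 0 0 1]
T5·…·T1 = [-7/5 1/5 0; -3/5 4/5 0; 0 0 1]
T6·…·T1 = [-7/5 1/5 4; -3/5 4/5 -1; 0 0 1]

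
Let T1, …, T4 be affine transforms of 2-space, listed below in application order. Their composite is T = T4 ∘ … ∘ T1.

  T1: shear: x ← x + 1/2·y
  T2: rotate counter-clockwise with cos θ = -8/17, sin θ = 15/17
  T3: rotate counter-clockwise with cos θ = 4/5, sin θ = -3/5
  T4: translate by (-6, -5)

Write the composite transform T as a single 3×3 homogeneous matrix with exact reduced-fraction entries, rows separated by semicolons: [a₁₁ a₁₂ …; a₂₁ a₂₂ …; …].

T1 = [1 1/2 0; 0 1 0; 0 0 1]
T2·T1 = [-8/17 -19/17 0; 15/17 -1/34 0; 0 0 1]
T3·…·T1 = [13/85 -31/34 0; 84/85 11/17 0; 0 0 1]
T4·…·T1 = [13/85 -31/34 -6; 84/85 11/17 -5; 0 0 1]

T = [13/85 -31/34 -6; 84/85 11/17 -5; 0 0 1]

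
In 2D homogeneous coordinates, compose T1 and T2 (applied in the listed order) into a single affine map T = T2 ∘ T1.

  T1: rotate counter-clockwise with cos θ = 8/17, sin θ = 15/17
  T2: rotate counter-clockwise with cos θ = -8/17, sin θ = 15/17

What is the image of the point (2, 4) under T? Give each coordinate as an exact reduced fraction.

T1 rotate counter-clockwise with cos θ = 8/17, sin θ = 15/17: (2, 4) → (-44/17, 62/17)
T2 rotate counter-clockwise with cos θ = -8/17, sin θ = 15/17: (-44/17, 62/17) → (-2, -4)

T(p) = (-2, -4)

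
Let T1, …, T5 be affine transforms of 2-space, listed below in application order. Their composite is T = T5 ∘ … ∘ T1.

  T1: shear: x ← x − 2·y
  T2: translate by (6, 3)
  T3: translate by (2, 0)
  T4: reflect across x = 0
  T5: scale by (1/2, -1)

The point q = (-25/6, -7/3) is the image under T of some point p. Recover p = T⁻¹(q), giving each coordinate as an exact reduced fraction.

p = (-1, -2/3)

T1 = [1 -2 0; 0 1 0; 0 0 1]
T2·T1 = [1 -2 6; 0 1 3; 0 0 1]
T3·…·T1 = [1 -2 8; 0 1 3; 0 0 1]
T4·…·T1 = [-1 2 -8; 0 1 3; 0 0 1]
T5·…·T1 = [-1/2 1 -4; 0 -1 -3; 0 0 1]
det M = 1/2; M⁻¹ = [-2 -2 -14; 0 -1 -3; 0 0 1]
M⁻¹ · (-25/6, -7/3)ᵀ = (-1, -2/3)ᵀ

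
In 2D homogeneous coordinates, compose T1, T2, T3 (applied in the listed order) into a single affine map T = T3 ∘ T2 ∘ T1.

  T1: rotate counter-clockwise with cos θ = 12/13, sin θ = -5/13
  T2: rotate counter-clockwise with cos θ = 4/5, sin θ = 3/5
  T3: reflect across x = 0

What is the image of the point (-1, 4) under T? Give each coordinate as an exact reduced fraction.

T1 rotate counter-clockwise with cos θ = 12/13, sin θ = -5/13: (-1, 4) → (8/13, 53/13)
T2 rotate counter-clockwise with cos θ = 4/5, sin θ = 3/5: (8/13, 53/13) → (-127/65, 236/65)
T3 reflect across x = 0: (-127/65, 236/65) → (127/65, 236/65)

T(p) = (127/65, 236/65)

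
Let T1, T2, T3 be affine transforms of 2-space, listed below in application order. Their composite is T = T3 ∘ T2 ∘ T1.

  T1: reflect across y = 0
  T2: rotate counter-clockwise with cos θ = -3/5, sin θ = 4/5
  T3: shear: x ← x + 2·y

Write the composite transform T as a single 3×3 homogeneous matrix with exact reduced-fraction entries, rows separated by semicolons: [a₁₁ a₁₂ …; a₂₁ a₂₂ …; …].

T1 = [1 0 0; 0 -1 0; 0 0 1]
T2·T1 = [-3/5 4/5 0; 4/5 3/5 0; 0 0 1]
T3·…·T1 = [1 2 0; 4/5 3/5 0; 0 0 1]

T = [1 2 0; 4/5 3/5 0; 0 0 1]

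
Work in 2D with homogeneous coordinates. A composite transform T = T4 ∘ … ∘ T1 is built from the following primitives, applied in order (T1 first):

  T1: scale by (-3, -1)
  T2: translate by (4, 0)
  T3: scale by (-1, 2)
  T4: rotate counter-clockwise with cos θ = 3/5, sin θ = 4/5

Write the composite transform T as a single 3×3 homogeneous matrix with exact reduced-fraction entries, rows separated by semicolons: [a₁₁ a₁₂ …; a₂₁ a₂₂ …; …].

T = [9/5 8/5 -12/5; 12/5 -6/5 -16/5; 0 0 1]

T1 = [-3 0 0; 0 -1 0; 0 0 1]
T2·T1 = [-3 0 4; 0 -1 0; 0 0 1]
T3·…·T1 = [3 0 -4; 0 -2 0; 0 0 1]
T4·…·T1 = [9/5 8/5 -12/5; 12/5 -6/5 -16/5; 0 0 1]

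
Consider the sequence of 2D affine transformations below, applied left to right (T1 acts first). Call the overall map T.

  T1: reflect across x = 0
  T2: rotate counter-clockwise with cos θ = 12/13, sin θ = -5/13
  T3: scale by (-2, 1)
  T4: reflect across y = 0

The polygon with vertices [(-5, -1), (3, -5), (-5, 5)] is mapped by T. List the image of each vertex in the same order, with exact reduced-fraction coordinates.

T1 reflect across x = 0: (-5, -1) → (5, -1); (3, -5) → (-3, -5); (-5, 5) → (5, 5)
T2 rotate counter-clockwise with cos θ = 12/13, sin θ = -5/13: (5, -1) → (55/13, -37/13); (-3, -5) → (-61/13, -45/13); (5, 5) → (85/13, 35/13)
T3 scale by (-2, 1): (55/13, -37/13) → (-110/13, -37/13); (-61/13, -45/13) → (122/13, -45/13); (85/13, 35/13) → (-170/13, 35/13)
T4 reflect across y = 0: (-110/13, -37/13) → (-110/13, 37/13); (122/13, -45/13) → (122/13, 45/13); (-170/13, 35/13) → (-170/13, -35/13)

image vertices: (-110/13, 37/13), (122/13, 45/13), (-170/13, -35/13)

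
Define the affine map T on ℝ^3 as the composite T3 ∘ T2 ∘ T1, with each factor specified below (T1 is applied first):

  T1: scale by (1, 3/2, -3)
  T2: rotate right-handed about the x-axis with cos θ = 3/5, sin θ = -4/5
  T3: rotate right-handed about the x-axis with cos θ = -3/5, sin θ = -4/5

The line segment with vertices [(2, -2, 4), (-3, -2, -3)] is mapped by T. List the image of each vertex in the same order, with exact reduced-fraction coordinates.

image vertices: (2, 3, 12), (-3, 3, -9)

T1 scale by (1, 3/2, -3): (2, -2, 4) → (2, -3, -12); (-3, -2, -3) → (-3, -3, 9)
T2 rotate right-handed about the x-axis with cos θ = 3/5, sin θ = -4/5: (2, -3, -12) → (2, -57/5, -24/5); (-3, -3, 9) → (-3, 27/5, 39/5)
T3 rotate right-handed about the x-axis with cos θ = -3/5, sin θ = -4/5: (2, -57/5, -24/5) → (2, 3, 12); (-3, 27/5, 39/5) → (-3, 3, -9)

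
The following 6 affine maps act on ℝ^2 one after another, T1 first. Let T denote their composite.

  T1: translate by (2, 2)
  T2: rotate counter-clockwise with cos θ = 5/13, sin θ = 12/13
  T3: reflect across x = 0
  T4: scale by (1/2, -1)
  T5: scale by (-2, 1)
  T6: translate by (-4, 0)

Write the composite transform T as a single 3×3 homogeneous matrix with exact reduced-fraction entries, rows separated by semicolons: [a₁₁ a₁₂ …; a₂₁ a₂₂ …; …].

T1 = [1 0 2; 0 1 2; 0 0 1]
T2·T1 = [5/13 -12/13 -14/13; 12/13 5/13 34/13; 0 0 1]
T3·…·T1 = [-5/13 12/13 14/13; 12/13 5/13 34/13; 0 0 1]
T4·…·T1 = [-5/26 6/13 7/13; -12/13 -5/13 -34/13; 0 0 1]
T5·…·T1 = [5/13 -12/13 -14/13; -12/13 -5/13 -34/13; 0 0 1]
T6·…·T1 = [5/13 -12/13 -66/13; -12/13 -5/13 -34/13; 0 0 1]

T = [5/13 -12/13 -66/13; -12/13 -5/13 -34/13; 0 0 1]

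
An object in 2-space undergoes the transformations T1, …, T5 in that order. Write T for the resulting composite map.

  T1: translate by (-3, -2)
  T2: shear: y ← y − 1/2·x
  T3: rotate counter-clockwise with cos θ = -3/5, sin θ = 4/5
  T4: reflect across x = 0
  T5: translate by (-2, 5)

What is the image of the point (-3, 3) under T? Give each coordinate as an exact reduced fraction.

T1 translate by (-3, -2): (-3, 3) → (-6, 1)
T2 shear: y ← y − 1/2·x: (-6, 1) → (-6, 4)
T3 rotate counter-clockwise with cos θ = -3/5, sin θ = 4/5: (-6, 4) → (2/5, -36/5)
T4 reflect across x = 0: (2/5, -36/5) → (-2/5, -36/5)
T5 translate by (-2, 5): (-2/5, -36/5) → (-12/5, -11/5)

T(p) = (-12/5, -11/5)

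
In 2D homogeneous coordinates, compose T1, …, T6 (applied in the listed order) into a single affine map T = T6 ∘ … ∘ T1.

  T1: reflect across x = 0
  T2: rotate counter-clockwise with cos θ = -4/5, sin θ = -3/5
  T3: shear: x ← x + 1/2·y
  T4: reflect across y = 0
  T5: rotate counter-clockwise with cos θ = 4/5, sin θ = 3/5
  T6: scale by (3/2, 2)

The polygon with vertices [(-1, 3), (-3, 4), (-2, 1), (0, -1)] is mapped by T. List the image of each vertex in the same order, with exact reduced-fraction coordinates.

T1 reflect across x = 0: (-1, 3) → (1, 3); (-3, 4) → (3, 4); (-2, 1) → (2, 1); (0, -1) → (0, -1)
T2 rotate counter-clockwise with cos θ = -4/5, sin θ = -3/5: (1, 3) → (1, -3); (3, 4) → (0, -5); (2, 1) → (-1, -2); (0, -1) → (-3/5, 4/5)
T3 shear: x ← x + 1/2·y: (1, -3) → (-1/2, -3); (0, -5) → (-5/2, -5); (-1, -2) → (-2, -2); (-3/5, 4/5) → (-1/5, 4/5)
T4 reflect across y = 0: (-1/2, -3) → (-1/2, 3); (-5/2, -5) → (-5/2, 5); (-2, -2) → (-2, 2); (-1/5, 4/5) → (-1/5, -4/5)
T5 rotate counter-clockwise with cos θ = 4/5, sin θ = 3/5: (-1/2, 3) → (-11/5, 21/10); (-5/2, 5) → (-5, 5/2); (-2, 2) → (-14/5, 2/5); (-1/5, -4/5) → (8/25, -19/25)
T6 scale by (3/2, 2): (-11/5, 21/10) → (-33/10, 21/5); (-5, 5/2) → (-15/2, 5); (-14/5, 2/5) → (-21/5, 4/5); (8/25, -19/25) → (12/25, -38/25)

image vertices: (-33/10, 21/5), (-15/2, 5), (-21/5, 4/5), (12/25, -38/25)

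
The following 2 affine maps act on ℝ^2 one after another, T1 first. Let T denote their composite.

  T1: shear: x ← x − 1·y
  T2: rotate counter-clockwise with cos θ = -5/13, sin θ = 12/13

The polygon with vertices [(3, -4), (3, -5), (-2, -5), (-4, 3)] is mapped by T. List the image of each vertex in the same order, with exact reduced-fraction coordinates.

image vertices: (1, 8), (20/13, 121/13), (45/13, 61/13), (-1/13, -99/13)

T1 shear: x ← x − 1·y: (3, -4) → (7, -4); (3, -5) → (8, -5); (-2, -5) → (3, -5); (-4, 3) → (-7, 3)
T2 rotate counter-clockwise with cos θ = -5/13, sin θ = 12/13: (7, -4) → (1, 8); (8, -5) → (20/13, 121/13); (3, -5) → (45/13, 61/13); (-7, 3) → (-1/13, -99/13)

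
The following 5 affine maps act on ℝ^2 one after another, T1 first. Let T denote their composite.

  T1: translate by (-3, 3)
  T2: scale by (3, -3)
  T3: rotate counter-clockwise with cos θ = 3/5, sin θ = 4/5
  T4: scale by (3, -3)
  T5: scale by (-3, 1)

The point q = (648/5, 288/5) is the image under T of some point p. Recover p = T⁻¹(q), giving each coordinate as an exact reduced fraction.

T1 = [1 0 -3; 0 1 3; 0 0 1]
T2·T1 = [3 0 -9; 0 -3 -9; 0 0 1]
T3·…·T1 = [9/5 12/5 9/5; 12/5 -9/5 -63/5; 0 0 1]
T4·…·T1 = [27/5 36/5 27/5; -36/5 27/5 189/5; 0 0 1]
T5·…·T1 = [-81/5 -108/5 -81/5; -36/5 27/5 189/5; 0 0 1]
det M = -243; M⁻¹ = [-1/45 -4/45 3; -4/135 1/15 -3; 0 0 1]
M⁻¹ · (648/5, 288/5)ᵀ = (-5, -3)ᵀ

p = (-5, -3)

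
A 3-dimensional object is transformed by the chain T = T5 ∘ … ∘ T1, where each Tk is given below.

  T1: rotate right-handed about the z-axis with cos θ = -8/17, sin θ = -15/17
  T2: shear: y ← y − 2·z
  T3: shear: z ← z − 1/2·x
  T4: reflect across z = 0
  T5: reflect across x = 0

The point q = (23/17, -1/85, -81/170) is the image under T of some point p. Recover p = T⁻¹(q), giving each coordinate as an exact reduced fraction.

T1 = [-8/17 15/17 0 0; -15/17 -8/17 0 0; 0 0 1 0; 0 0 0 1]
T2·T1 = [-8/17 15/17 0 0; -15/17 -8/17 -2 0; 0 0 1 0; 0 0 0 1]
T3·…·T1 = [-8/17 15/17 0 0; -15/17 -8/17 -2 0; 4/17 -15/34 1 0; 0 0 0 1]
T4·…·T1 = [-8/17 15/17 0 0; -15/17 -8/17 -2 0; -4/17 15/34 -1 0; 0 0 0 1]
T5·…·T1 = [8/17 -15/17 0 0; -15/17 -8/17 -2 0; -4/17 15/34 -1 0; 0 0 0 1]
det M = 1; M⁻¹ = [23/17 -15/17 30/17 0; -7/17 -8/17 16/17 0; -1/2 0 -1 0; 0 0 0 1]
M⁻¹ · (23/17, -1/85, -81/170)ᵀ = (1, -1, -1/5)ᵀ

p = (1, -1, -1/5)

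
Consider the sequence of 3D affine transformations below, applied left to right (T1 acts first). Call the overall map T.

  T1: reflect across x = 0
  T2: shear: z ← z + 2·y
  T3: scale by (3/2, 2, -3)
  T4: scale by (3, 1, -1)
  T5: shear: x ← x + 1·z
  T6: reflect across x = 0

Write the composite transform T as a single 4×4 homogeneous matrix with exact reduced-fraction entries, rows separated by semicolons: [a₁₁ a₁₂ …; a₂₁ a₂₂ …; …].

T1 = [-1 0 0 0; 0 1 0 0; 0 0 1 0; 0 0 0 1]
T2·T1 = [-1 0 0 0; 0 1 0 0; 0 2 1 0; 0 0 0 1]
T3·…·T1 = [-3/2 0 0 0; 0 2 0 0; 0 -6 -3 0; 0 0 0 1]
T4·…·T1 = [-9/2 0 0 0; 0 2 0 0; 0 6 3 0; 0 0 0 1]
T5·…·T1 = [-9/2 6 3 0; 0 2 0 0; 0 6 3 0; 0 0 0 1]
T6·…·T1 = [9/2 -6 -3 0; 0 2 0 0; 0 6 3 0; 0 0 0 1]

T = [9/2 -6 -3 0; 0 2 0 0; 0 6 3 0; 0 0 0 1]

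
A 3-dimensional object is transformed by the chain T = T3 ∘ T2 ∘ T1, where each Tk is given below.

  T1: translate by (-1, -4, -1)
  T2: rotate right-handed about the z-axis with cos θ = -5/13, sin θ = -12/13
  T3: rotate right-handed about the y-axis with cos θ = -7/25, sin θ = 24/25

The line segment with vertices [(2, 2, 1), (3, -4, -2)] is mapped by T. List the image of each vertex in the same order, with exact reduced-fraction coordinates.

image vertices: (203/325, -2/13, 696/325), (-194/325, 16/13, 2817/325)

T1 translate by (-1, -4, -1): (2, 2, 1) → (1, -2, 0); (3, -4, -2) → (2, -8, -3)
T2 rotate right-handed about the z-axis with cos θ = -5/13, sin θ = -12/13: (1, -2, 0) → (-29/13, -2/13, 0); (2, -8, -3) → (-106/13, 16/13, -3)
T3 rotate right-handed about the y-axis with cos θ = -7/25, sin θ = 24/25: (-29/13, -2/13, 0) → (203/325, -2/13, 696/325); (-106/13, 16/13, -3) → (-194/325, 16/13, 2817/325)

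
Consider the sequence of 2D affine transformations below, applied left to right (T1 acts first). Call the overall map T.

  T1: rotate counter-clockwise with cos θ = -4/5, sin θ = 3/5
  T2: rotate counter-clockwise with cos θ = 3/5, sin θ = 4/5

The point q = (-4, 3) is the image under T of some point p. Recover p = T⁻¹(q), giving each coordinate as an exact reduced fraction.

p = (3, -4)

T1 = [-4/5 -3/5 0; 3/5 -4/5 0; 0 0 1]
T2·T1 = [-24/25 7/25 0; -7/25 -24/25 0; 0 0 1]
det M = 1; M⁻¹ = [-24/25 -7/25 0; 7/25 -24/25 0; 0 0 1]
M⁻¹ · (-4, 3)ᵀ = (3, -4)ᵀ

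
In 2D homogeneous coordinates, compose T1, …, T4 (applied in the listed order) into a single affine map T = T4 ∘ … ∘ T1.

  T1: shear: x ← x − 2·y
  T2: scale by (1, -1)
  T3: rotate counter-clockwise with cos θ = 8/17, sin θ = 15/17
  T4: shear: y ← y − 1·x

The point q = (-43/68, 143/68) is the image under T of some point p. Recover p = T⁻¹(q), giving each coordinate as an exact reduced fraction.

p = (-3/2, -5/4)

T1 = [1 -2 0; 0 1 0; 0 0 1]
T2·T1 = [1 -2 0; 0 -1 0; 0 0 1]
T3·…·T1 = [8/17 -1/17 0; 15/17 -38/17 0; 0 0 1]
T4·…·T1 = [8/17 -1/17 0; 7/17 -37/17 0; 0 0 1]
det M = -1; M⁻¹ = [37/17 -1/17 0; 7/17 -8/17 0; 0 0 1]
M⁻¹ · (-43/68, 143/68)ᵀ = (-3/2, -5/4)ᵀ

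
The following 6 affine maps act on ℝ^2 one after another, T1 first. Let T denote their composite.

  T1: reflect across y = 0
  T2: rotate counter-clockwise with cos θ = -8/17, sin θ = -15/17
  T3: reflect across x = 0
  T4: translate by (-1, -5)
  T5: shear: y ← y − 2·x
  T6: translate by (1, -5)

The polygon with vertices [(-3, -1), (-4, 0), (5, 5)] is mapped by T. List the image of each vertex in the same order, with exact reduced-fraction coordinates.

T1 reflect across y = 0: (-3, -1) → (-3, 1); (-4, 0) → (-4, 0); (5, 5) → (5, -5)
T2 rotate counter-clockwise with cos θ = -8/17, sin θ = -15/17: (-3, 1) → (39/17, 37/17); (-4, 0) → (32/17, 60/17); (5, -5) → (-115/17, -35/17)
T3 reflect across x = 0: (39/17, 37/17) → (-39/17, 37/17); (32/17, 60/17) → (-32/17, 60/17); (-115/17, -35/17) → (115/17, -35/17)
T4 translate by (-1, -5): (-39/17, 37/17) → (-56/17, -48/17); (-32/17, 60/17) → (-49/17, -25/17); (115/17, -35/17) → (98/17, -120/17)
T5 shear: y ← y − 2·x: (-56/17, -48/17) → (-56/17, 64/17); (-49/17, -25/17) → (-49/17, 73/17); (98/17, -120/17) → (98/17, -316/17)
T6 translate by (1, -5): (-56/17, 64/17) → (-39/17, -21/17); (-49/17, 73/17) → (-32/17, -12/17); (98/17, -316/17) → (115/17, -401/17)

image vertices: (-39/17, -21/17), (-32/17, -12/17), (115/17, -401/17)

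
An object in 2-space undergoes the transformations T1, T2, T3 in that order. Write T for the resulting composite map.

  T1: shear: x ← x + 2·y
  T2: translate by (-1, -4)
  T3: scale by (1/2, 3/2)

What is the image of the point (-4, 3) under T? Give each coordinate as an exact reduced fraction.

T(p) = (1/2, -3/2)

T1 shear: x ← x + 2·y: (-4, 3) → (2, 3)
T2 translate by (-1, -4): (2, 3) → (1, -1)
T3 scale by (1/2, 3/2): (1, -1) → (1/2, -3/2)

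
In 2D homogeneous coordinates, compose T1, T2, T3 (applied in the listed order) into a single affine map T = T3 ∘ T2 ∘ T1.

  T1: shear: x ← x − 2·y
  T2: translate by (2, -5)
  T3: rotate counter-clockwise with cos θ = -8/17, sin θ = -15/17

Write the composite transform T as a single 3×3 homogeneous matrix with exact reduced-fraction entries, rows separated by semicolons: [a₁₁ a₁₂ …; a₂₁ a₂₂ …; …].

T1 = [1 -2 0; 0 1 0; 0 0 1]
T2·T1 = [1 -2 2; 0 1 -5; 0 0 1]
T3·…·T1 = [-8/17 31/17 -91/17; -15/17 22/17 10/17; 0 0 1]

T = [-8/17 31/17 -91/17; -15/17 22/17 10/17; 0 0 1]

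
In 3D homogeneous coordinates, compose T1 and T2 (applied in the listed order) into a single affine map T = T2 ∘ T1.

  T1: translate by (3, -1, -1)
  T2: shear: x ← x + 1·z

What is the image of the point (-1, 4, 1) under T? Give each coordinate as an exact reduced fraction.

T1 translate by (3, -1, -1): (-1, 4, 1) → (2, 3, 0)
T2 shear: x ← x + 1·z: (2, 3, 0) → (2, 3, 0)

T(p) = (2, 3, 0)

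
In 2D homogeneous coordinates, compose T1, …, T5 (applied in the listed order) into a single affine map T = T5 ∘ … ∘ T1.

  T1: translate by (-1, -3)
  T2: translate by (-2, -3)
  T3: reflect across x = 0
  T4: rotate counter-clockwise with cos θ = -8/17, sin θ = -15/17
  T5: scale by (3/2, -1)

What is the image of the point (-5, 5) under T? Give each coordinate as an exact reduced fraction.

T1 translate by (-1, -3): (-5, 5) → (-6, 2)
T2 translate by (-2, -3): (-6, 2) → (-8, -1)
T3 reflect across x = 0: (-8, -1) → (8, -1)
T4 rotate counter-clockwise with cos θ = -8/17, sin θ = -15/17: (8, -1) → (-79/17, -112/17)
T5 scale by (3/2, -1): (-79/17, -112/17) → (-237/34, 112/17)

T(p) = (-237/34, 112/17)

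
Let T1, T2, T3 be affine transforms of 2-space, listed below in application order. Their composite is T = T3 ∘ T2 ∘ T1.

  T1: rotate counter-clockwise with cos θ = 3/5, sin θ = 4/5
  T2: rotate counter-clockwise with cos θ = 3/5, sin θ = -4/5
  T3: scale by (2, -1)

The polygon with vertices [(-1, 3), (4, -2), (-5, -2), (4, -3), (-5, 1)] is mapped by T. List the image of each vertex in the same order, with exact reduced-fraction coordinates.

image vertices: (-2, -3), (8, 2), (-10, 2), (8, 3), (-10, -1)

T1 rotate counter-clockwise with cos θ = 3/5, sin θ = 4/5: (-1, 3) → (-3, 1); (4, -2) → (4, 2); (-5, -2) → (-7/5, -26/5); (4, -3) → (24/5, 7/5); (-5, 1) → (-19/5, -17/5)
T2 rotate counter-clockwise with cos θ = 3/5, sin θ = -4/5: (-3, 1) → (-1, 3); (4, 2) → (4, -2); (-7/5, -26/5) → (-5, -2); (24/5, 7/5) → (4, -3); (-19/5, -17/5) → (-5, 1)
T3 scale by (2, -1): (-1, 3) → (-2, -3); (4, -2) → (8, 2); (-5, -2) → (-10, 2); (4, -3) → (8, 3); (-5, 1) → (-10, -1)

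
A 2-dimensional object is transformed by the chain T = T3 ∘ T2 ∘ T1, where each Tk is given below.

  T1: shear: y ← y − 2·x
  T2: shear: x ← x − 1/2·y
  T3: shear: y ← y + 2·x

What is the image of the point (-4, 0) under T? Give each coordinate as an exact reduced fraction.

T(p) = (-8, -8)

T1 shear: y ← y − 2·x: (-4, 0) → (-4, 8)
T2 shear: x ← x − 1/2·y: (-4, 8) → (-8, 8)
T3 shear: y ← y + 2·x: (-8, 8) → (-8, -8)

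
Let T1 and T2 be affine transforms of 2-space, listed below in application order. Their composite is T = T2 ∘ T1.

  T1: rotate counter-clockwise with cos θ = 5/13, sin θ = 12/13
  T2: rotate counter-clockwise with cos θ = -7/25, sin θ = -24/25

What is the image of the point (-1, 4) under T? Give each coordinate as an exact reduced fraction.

T(p) = (563/325, 1216/325)

T1 rotate counter-clockwise with cos θ = 5/13, sin θ = 12/13: (-1, 4) → (-53/13, 8/13)
T2 rotate counter-clockwise with cos θ = -7/25, sin θ = -24/25: (-53/13, 8/13) → (563/325, 1216/325)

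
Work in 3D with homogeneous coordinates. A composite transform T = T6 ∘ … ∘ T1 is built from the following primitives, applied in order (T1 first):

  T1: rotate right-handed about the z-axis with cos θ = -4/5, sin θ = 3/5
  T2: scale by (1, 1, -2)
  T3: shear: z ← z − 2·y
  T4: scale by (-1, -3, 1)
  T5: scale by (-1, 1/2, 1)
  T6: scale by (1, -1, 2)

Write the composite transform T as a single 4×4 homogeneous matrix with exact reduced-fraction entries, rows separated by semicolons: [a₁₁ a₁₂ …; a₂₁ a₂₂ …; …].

T = [-4/5 -3/5 0 0; 9/10 -6/5 0 0; -12/5 16/5 -4 0; 0 0 0 1]

T1 = [-4/5 -3/5 0 0; 3/5 -4/5 0 0; 0 0 1 0; 0 0 0 1]
T2·T1 = [-4/5 -3/5 0 0; 3/5 -4/5 0 0; 0 0 -2 0; 0 0 0 1]
T3·…·T1 = [-4/5 -3/5 0 0; 3/5 -4/5 0 0; -6/5 8/5 -2 0; 0 0 0 1]
T4·…·T1 = [4/5 3/5 0 0; -9/5 12/5 0 0; -6/5 8/5 -2 0; 0 0 0 1]
T5·…·T1 = [-4/5 -3/5 0 0; -9/10 6/5 0 0; -6/5 8/5 -2 0; 0 0 0 1]
T6·…·T1 = [-4/5 -3/5 0 0; 9/10 -6/5 0 0; -12/5 16/5 -4 0; 0 0 0 1]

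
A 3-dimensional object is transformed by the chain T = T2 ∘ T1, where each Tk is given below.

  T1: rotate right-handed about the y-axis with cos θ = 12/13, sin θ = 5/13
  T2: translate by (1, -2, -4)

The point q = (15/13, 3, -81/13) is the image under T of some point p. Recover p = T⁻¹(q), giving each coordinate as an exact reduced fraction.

p = (1, 5, -2)

T1 = [12/13 0 5/13 0; 0 1 0 0; -5/13 0 12/13 0; 0 0 0 1]
T2·T1 = [12/13 0 5/13 1; 0 1 0 -2; -5/13 0 12/13 -4; 0 0 0 1]
det M = 1; M⁻¹ = [12/13 0 -5/13 -32/13; 0 1 0 2; 5/13 0 12/13 43/13; 0 0 0 1]
M⁻¹ · (15/13, 3, -81/13)ᵀ = (1, 5, -2)ᵀ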